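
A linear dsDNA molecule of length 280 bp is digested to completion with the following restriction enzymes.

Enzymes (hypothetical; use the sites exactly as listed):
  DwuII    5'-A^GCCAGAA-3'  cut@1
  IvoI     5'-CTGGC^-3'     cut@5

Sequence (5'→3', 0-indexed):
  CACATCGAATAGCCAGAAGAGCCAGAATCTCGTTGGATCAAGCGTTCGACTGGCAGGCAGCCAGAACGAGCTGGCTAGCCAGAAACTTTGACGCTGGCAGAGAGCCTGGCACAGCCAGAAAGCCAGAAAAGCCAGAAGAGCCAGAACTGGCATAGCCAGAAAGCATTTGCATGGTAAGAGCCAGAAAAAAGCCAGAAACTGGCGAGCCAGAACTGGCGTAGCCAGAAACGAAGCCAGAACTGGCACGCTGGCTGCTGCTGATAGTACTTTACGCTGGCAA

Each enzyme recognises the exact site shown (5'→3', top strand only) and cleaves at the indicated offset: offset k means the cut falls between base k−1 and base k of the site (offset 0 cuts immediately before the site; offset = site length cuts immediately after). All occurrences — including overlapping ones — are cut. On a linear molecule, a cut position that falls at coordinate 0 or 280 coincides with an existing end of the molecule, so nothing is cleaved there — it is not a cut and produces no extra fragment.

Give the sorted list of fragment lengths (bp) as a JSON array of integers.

[2,2,2,3,3,3,5,8,8,9,9,9,11,11,12,12,12,12,12,13,16,21,25,26,34]

Per-enzyme occurrences:
  DwuII (AGCCAGAA, off=1): starts [10, 19, 58, 76, 112, 120, 129, 138, 153, 178, 189, 204, 219, 231] → cuts [11, 20, 59, 77, 113, 121, 130, 139, 154, 179, 190, 205, 220, 232]
  IvoI (CTGGC, off=5): starts [49, 70, 93, 105, 146, 198, 212, 239, 247, 273] → cuts [54, 75, 98, 110, 151, 203, 217, 244, 252, 278]

Pooled cuts: [11, 20, 54, 59, 75, 77, 98, 110, 113, 121, 130, 139, 151, 154, 179, 190, 203, 205, 217, 220, 232, 244, 252, 278]

Fragments:
  [0,11): 11 bp
  [11,20): 9 bp
  [20,54): 34 bp
  [54,59): 5 bp
  [59,75): 16 bp
  [75,77): 2 bp
  [77,98): 21 bp
  [98,110): 12 bp
  [110,113): 3 bp
  [113,121): 8 bp
  [121,130): 9 bp
  [130,139): 9 bp
  [139,151): 12 bp
  [151,154): 3 bp
  [154,179): 25 bp
  [179,190): 11 bp
  [190,203): 13 bp
  [203,205): 2 bp
  [205,217): 12 bp
  [217,220): 3 bp
  [220,232): 12 bp
  [232,244): 12 bp
  [244,252): 8 bp
  [252,278): 26 bp
  [278,280): 2 bp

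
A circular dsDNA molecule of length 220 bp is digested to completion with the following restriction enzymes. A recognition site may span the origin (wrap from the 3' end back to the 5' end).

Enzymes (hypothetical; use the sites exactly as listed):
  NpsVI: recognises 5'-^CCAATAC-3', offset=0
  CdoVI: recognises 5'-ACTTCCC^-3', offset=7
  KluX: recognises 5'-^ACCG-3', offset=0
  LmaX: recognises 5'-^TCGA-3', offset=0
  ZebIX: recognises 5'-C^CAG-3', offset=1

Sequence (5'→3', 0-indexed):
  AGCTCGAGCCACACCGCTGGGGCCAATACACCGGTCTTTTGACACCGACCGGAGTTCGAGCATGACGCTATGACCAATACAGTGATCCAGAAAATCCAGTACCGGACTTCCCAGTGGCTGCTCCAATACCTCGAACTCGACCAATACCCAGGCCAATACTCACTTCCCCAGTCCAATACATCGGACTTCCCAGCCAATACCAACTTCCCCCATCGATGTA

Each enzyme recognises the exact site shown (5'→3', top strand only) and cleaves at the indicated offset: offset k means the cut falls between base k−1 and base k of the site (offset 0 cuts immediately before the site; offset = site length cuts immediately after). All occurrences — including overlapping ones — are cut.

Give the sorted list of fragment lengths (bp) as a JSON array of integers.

[1,1,2,3,4,4,4,4,4,6,7,8,8,8,9,9,10,10,11,11,14,14,16,16,18,18]

Per-enzyme occurrences:
  NpsVI (CCAATAC, off=0): starts [22, 73, 122, 140, 152, 172, 193] → cuts [22, 73, 122, 140, 152, 172, 193]
  CdoVI (ACTTCCC, off=7): starts [105, 161, 184, 202] → cuts [112, 168, 191, 209]
  KluX (ACCG, off=0): starts [12, 29, 43, 47, 100] → cuts [12, 29, 43, 47, 100]
  LmaX (TCGA, off=0): starts [3, 55, 130, 136, 212] → cuts [3, 55, 130, 136, 212]
  ZebIX (CCAG, off=1): starts [86, 95, 110, 147, 167, 189] → cuts [87, 96, 111, 148, 168, 190]

All cut coordinates (distinct, sorted): [3, 12, 22, 29, 43, 47, 55, 73, 87, 96, 100, 111, 112, 122, 130, 136, 140, 148, 152, 168, 172, 190, 191, 193, 209, 212]

Fragment lengths:
  3→12: 9 bp
  12→22: 10 bp
  22→29: 7 bp
  29→43: 14 bp
  43→47: 4 bp
  47→55: 8 bp
  55→73: 18 bp
  73→87: 14 bp
  87→96: 9 bp
  96→100: 4 bp
  100→111: 11 bp
  111→112: 1 bp
  112→122: 10 bp
  122→130: 8 bp
  130→136: 6 bp
  136→140: 4 bp
  140→148: 8 bp
  148→152: 4 bp
  152→168: 16 bp
  168→172: 4 bp
  172→190: 18 bp
  190→191: 1 bp
  191→193: 2 bp
  193→209: 16 bp
  209→212: 3 bp
  212→3 (wrap): 220-212+3 = 11 bp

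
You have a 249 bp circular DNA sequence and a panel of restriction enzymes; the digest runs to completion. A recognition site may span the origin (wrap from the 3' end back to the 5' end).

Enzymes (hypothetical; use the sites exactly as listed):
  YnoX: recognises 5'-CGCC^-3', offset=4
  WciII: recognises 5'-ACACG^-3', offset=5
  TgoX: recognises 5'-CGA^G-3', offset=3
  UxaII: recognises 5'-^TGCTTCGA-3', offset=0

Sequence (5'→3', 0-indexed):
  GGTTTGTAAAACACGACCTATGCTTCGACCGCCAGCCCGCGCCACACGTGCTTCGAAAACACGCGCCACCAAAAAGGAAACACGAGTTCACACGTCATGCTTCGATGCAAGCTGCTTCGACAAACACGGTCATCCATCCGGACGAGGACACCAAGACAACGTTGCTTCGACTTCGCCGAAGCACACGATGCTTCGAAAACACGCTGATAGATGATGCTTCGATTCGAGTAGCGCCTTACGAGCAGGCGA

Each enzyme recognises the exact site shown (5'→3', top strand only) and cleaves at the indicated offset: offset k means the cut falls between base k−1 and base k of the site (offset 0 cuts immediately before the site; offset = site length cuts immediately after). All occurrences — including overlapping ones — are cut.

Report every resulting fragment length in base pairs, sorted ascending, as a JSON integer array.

Site scan:
  YnoX (CGCC, off=4): starts [29, 39, 63, 173, 231] → cuts [33, 43, 67, 177, 235]
  WciII (ACACG, off=5): starts [10, 43, 58, 79, 89, 123, 182, 198] → cuts [15, 48, 63, 84, 94, 128, 187, 203]
  TgoX (CGAG, off=3): starts [82, 142, 224, 238, 246] → cuts [0, 85, 145, 227, 241]
  UxaII (TGCTTCGA, off=0): starts [20, 48, 97, 112, 162, 188, 214] → cuts [20, 48, 97, 112, 162, 188, 214]

All cut coordinates (distinct, sorted): [0, 15, 20, 33, 43, 48, 63, 67, 84, 85, 94, 97, 112, 128, 145, 162, 177, 187, 188, 203, 214, 227, 235, 241]

Fragment lengths:
  0→15: 15 bp
  15→20: 5 bp
  20→33: 13 bp
  33→43: 10 bp
  43→48: 5 bp
  48→63: 15 bp
  63→67: 4 bp
  67→84: 17 bp
  84→85: 1 bp
  85→94: 9 bp
  94→97: 3 bp
  97→112: 15 bp
  112→128: 16 bp
  128→145: 17 bp
  145→162: 17 bp
  162→177: 15 bp
  177→187: 10 bp
  187→188: 1 bp
  188→203: 15 bp
  203→214: 11 bp
  214→227: 13 bp
  227→235: 8 bp
  235→241: 6 bp
  241→0 (wrap): 249-241+0 = 8 bp

[1,1,3,4,5,5,6,8,8,9,10,10,11,13,13,15,15,15,15,15,16,17,17,17]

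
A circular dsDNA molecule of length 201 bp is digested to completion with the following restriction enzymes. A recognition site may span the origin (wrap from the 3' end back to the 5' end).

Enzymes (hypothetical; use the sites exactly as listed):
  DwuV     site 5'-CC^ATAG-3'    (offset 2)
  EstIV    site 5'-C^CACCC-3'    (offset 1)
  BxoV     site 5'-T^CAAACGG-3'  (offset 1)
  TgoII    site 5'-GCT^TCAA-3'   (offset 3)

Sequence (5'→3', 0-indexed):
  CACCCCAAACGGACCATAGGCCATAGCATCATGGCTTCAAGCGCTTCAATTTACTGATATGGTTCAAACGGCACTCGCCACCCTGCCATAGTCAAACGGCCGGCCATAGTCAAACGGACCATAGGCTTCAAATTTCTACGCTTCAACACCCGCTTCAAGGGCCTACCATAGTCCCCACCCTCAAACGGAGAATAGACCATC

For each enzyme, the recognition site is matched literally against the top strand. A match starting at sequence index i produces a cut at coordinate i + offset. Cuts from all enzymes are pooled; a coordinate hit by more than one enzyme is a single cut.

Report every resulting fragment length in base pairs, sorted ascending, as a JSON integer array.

[5,5,6,7,7,8,9,9,10,12,13,13,14,14,15,15,19,20]

Scan for sites:
  DwuV CCATAG/2: at [13, 20, 85, 103, 118, 165] ⇒ [15, 22, 87, 105, 120, 167]
  EstIV CCACCC/1: at [77, 174, 200] ⇒ [0, 78, 175]
  BxoV TCAAACGG/1: at [63, 91, 109, 180] ⇒ [64, 92, 110, 181]
  TgoII GCTTCAA/3: at [33, 42, 124, 139, 151] ⇒ [36, 45, 127, 142, 154]

All cut coordinates (distinct, sorted): [0, 15, 22, 36, 45, 64, 78, 87, 92, 105, 110, 120, 127, 142, 154, 167, 175, 181]

Fragments:
  0→15: 15 bp
  15→22: 7 bp
  22→36: 14 bp
  36→45: 9 bp
  45→64: 19 bp
  64→78: 14 bp
  78→87: 9 bp
  87→92: 5 bp
  92→105: 13 bp
  105→110: 5 bp
  110→120: 10 bp
  120→127: 7 bp
  127→142: 15 bp
  142→154: 12 bp
  154→167: 13 bp
  167→175: 8 bp
  175→181: 6 bp
  181→0 (wrap): 201-181+0 = 20 bp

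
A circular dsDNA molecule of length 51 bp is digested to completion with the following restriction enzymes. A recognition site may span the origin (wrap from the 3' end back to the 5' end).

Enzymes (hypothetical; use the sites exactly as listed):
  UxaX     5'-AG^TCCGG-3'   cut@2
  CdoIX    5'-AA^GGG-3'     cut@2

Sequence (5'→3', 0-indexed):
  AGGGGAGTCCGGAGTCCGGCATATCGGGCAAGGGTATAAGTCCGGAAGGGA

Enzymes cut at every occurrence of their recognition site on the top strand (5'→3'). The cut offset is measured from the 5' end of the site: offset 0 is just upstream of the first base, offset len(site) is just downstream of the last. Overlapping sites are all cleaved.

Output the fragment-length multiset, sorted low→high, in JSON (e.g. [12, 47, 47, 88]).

Per-enzyme occurrences:
  UxaX AGTCCGG/2: at [5, 12, 38] ⇒ [7, 14, 40]
  CdoIX AAGGG/2: at [29, 45, 50] ⇒ [1, 31, 47]

All cut coordinates (distinct, sorted): [1, 7, 14, 31, 40, 47]

Fragments:
  1→7: 6 bp
  7→14: 7 bp
  14→31: 17 bp
  31→40: 9 bp
  40→47: 7 bp
  47→1 (wrap): 51-47+1 = 5 bp

[5,6,7,7,9,17]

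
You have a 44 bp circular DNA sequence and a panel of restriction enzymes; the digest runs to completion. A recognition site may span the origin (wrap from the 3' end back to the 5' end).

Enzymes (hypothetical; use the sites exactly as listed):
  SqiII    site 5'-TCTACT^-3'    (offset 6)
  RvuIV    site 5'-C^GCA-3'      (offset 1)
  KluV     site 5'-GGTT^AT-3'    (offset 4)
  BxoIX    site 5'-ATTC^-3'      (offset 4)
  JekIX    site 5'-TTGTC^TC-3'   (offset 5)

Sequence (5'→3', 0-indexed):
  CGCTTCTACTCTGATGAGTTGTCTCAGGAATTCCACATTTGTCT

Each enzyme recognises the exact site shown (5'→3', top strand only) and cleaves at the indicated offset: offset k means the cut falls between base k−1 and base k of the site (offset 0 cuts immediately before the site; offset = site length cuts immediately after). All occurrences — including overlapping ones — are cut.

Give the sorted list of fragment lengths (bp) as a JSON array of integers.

Site scan:
  SqiII TCTACT/6: at [4] ⇒ [10]
  RvuIV (CGCA, off=1): no sites
  KluV (GGTTAT, off=4): no sites
  BxoIX ATTC/4: at [29] ⇒ [33]
  JekIX TTGTCTC/5: at [18, 38] ⇒ [23, 43]

All cut coordinates (distinct, sorted): [10, 23, 33, 43]

Fragments:
  10→23: 13 bp
  23→33: 10 bp
  33→43: 10 bp
  43→10 (wrap): 44-43+10 = 11 bp

[10,10,11,13]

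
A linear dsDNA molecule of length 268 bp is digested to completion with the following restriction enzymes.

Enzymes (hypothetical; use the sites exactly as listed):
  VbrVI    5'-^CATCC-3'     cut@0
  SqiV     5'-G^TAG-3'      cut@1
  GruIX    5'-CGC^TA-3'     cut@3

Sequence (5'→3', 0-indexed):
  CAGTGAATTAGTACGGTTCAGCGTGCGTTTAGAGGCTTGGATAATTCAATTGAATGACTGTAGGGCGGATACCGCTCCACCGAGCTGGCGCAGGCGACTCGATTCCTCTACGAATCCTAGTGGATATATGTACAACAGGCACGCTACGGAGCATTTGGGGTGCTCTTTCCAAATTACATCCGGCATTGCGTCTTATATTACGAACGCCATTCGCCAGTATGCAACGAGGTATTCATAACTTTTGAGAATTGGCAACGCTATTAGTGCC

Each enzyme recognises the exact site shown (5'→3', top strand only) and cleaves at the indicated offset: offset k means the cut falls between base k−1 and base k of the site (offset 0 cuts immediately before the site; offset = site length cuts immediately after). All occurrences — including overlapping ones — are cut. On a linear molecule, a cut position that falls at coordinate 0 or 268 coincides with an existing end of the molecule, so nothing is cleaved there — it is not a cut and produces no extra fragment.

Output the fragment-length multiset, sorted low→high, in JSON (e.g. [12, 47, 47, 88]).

Per-enzyme occurrences:
  VbrVI (CATCC, off=0): starts [176] → cuts [176]
  SqiV (GTAG, off=1): starts [59] → cuts [60]
  GruIX (CGCTA, off=3): starts [141, 255] → cuts [144, 258]

All cut coordinates (distinct, sorted): [60, 144, 176, 258]

Fragment lengths:
  [0,60): 60 bp
  [60,144): 84 bp
  [144,176): 32 bp
  [176,258): 82 bp
  [258,268): 10 bp

[10,32,60,82,84]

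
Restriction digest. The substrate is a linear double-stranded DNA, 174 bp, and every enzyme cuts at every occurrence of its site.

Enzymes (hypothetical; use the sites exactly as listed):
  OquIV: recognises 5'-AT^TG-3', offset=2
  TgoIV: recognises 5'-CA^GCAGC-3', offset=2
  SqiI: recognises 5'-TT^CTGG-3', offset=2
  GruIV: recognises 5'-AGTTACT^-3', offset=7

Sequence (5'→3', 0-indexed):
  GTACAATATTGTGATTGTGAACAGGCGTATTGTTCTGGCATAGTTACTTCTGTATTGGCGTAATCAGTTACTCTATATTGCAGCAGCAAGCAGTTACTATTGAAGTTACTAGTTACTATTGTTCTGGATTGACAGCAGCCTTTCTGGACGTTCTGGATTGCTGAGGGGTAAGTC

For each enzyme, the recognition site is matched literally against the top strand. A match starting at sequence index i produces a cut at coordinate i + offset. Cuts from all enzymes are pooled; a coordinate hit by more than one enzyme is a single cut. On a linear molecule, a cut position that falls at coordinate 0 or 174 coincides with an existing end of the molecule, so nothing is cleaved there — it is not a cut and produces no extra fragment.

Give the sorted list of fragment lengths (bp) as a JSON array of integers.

Site scan:
  OquIV ATTG/2: at [7, 13, 28, 53, 76, 98, 117, 127, 156] ⇒ [9, 15, 30, 55, 78, 100, 119, 129, 158]
  TgoIV CAGCAGC/2: at [80, 132] ⇒ [82, 134]
  SqiI TTCTGG/2: at [32, 121, 141, 150] ⇒ [34, 123, 143, 152]
  GruIV AGTTACT/7: at [41, 65, 91, 103, 110] ⇒ [48, 72, 98, 110, 117]

All cut coordinates (distinct, sorted): [9, 15, 30, 34, 48, 55, 72, 78, 82, 98, 100, 110, 117, 119, 123, 129, 134, 143, 152, 158]

Fragment lengths:
  [0,9): 9 bp
  [9,15): 6 bp
  [15,30): 15 bp
  [30,34): 4 bp
  [34,48): 14 bp
  [48,55): 7 bp
  [55,72): 17 bp
  [72,78): 6 bp
  [78,82): 4 bp
  [82,98): 16 bp
  [98,100): 2 bp
  [100,110): 10 bp
  [110,117): 7 bp
  [117,119): 2 bp
  [119,123): 4 bp
  [123,129): 6 bp
  [129,134): 5 bp
  [134,143): 9 bp
  [143,152): 9 bp
  [152,158): 6 bp
  [158,174): 16 bp

[2,2,4,4,4,5,6,6,6,6,7,7,9,9,9,10,14,15,16,16,17]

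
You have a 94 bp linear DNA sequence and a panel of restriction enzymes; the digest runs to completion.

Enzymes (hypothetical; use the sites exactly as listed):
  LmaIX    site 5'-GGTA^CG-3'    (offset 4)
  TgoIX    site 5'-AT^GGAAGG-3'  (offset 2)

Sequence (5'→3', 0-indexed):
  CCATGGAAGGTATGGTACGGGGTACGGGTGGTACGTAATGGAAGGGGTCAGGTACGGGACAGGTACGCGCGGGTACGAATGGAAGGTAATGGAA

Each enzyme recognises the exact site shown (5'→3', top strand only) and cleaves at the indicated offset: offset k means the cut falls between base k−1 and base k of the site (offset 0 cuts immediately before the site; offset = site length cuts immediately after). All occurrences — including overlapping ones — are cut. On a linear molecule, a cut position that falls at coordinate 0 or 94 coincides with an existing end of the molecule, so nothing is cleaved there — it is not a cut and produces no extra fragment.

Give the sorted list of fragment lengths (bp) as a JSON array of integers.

[4,5,6,7,9,10,11,13,14,15]

Per-enzyme occurrences:
  LmaIX GGTACG/4: at [13, 20, 29, 50, 61, 71] ⇒ [17, 24, 33, 54, 65, 75]
  TgoIX ATGGAAGG/2: at [2, 37, 78] ⇒ [4, 39, 80]

All cut coordinates (distinct, sorted): [4, 17, 24, 33, 39, 54, 65, 75, 80]

Fragment lengths:
  [0,4): 4 bp
  [4,17): 13 bp
  [17,24): 7 bp
  [24,33): 9 bp
  [33,39): 6 bp
  [39,54): 15 bp
  [54,65): 11 bp
  [65,75): 10 bp
  [75,80): 5 bp
  [80,94): 14 bp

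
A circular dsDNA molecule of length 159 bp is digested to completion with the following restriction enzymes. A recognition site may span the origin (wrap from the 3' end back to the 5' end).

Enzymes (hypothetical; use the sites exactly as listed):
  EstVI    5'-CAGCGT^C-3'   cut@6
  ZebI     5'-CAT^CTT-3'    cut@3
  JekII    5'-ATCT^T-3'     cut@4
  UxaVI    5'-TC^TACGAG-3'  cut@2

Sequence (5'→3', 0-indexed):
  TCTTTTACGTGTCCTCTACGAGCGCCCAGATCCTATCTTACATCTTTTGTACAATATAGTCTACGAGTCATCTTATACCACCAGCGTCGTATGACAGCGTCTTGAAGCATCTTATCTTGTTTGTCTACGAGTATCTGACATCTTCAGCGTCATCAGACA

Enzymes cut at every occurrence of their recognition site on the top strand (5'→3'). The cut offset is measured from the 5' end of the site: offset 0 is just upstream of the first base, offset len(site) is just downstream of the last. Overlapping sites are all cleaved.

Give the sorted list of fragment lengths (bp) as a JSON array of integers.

[2,2,2,2,2,5,5,7,8,10,10,10,13,13,14,16,16,22]

Per-enzyme occurrences:
  EstVI (CAGCGTC, off=6): starts [81, 94, 144] → cuts [87, 100, 150]
  ZebI (CATCTT, off=3): starts [40, 68, 107, 138, 157] → cuts [1, 43, 71, 110, 141]
  JekII (ATCTT, off=4): starts [34, 41, 69, 108, 113, 139, 158] → cuts [3, 38, 45, 73, 112, 117, 143]
  UxaVI (TCTACGAG, off=2): starts [14, 59, 123] → cuts [16, 61, 125]

Pooled cuts: [1, 3, 16, 38, 43, 45, 61, 71, 73, 87, 100, 110, 112, 117, 125, 141, 143, 150]

Fragment lengths:
  1→3: 2 bp
  3→16: 13 bp
  16→38: 22 bp
  38→43: 5 bp
  43→45: 2 bp
  45→61: 16 bp
  61→71: 10 bp
  71→73: 2 bp
  73→87: 14 bp
  87→100: 13 bp
  100→110: 10 bp
  110→112: 2 bp
  112→117: 5 bp
  117→125: 8 bp
  125→141: 16 bp
  141→143: 2 bp
  143→150: 7 bp
  150→1 (wrap): 159-150+1 = 10 bp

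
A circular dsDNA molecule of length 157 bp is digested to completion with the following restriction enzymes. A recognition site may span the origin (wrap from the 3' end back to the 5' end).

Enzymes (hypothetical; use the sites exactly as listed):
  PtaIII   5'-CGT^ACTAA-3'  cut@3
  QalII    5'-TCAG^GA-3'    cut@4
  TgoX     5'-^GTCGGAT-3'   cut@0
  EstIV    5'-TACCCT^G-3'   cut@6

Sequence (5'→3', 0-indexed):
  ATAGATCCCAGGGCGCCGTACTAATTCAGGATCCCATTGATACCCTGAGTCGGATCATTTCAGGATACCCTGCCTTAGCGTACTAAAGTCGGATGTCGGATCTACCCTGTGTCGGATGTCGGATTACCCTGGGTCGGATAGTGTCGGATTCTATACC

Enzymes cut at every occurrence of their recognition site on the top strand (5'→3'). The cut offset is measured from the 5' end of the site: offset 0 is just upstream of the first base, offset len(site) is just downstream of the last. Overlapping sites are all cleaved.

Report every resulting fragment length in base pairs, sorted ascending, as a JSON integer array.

Per-enzyme occurrences:
  PtaIII CGTACTAA/3: at [16, 78] ⇒ [19, 81]
  QalII TCAGGA/4: at [25, 59] ⇒ [29, 63]
  TgoX GTCGGAT/0: at [48, 87, 94, 110, 117, 132, 142] ⇒ [48, 87, 94, 110, 117, 132, 142]
  EstIV TACCCTG/6: at [40, 65, 102, 124] ⇒ [46, 71, 108, 130]

All cut coordinates (distinct, sorted): [19, 29, 46, 48, 63, 71, 81, 87, 94, 108, 110, 117, 130, 132, 142]

Fragments:
  19→29: 10 bp
  29→46: 17 bp
  46→48: 2 bp
  48→63: 15 bp
  63→71: 8 bp
  71→81: 10 bp
  81→87: 6 bp
  87→94: 7 bp
  94→108: 14 bp
  108→110: 2 bp
  110→117: 7 bp
  117→130: 13 bp
  130→132: 2 bp
  132→142: 10 bp
  142→19 (wrap): 157-142+19 = 34 bp

[2,2,2,6,7,7,8,10,10,10,13,14,15,17,34]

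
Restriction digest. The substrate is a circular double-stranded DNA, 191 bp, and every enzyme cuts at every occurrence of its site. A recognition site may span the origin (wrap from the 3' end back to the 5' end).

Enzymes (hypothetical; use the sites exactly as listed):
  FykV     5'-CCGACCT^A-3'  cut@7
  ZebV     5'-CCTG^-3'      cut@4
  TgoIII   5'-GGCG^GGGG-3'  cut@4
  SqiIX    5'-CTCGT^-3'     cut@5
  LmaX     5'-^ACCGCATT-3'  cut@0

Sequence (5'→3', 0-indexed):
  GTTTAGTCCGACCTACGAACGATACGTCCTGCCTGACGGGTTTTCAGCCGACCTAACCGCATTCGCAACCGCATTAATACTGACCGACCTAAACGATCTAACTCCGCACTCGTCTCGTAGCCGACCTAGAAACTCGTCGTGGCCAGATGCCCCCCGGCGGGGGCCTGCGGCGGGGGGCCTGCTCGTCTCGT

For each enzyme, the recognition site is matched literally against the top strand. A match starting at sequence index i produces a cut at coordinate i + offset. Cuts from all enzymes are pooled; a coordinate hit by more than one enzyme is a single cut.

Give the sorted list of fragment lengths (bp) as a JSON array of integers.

[1,4,5,5,5,5,8,9,9,10,12,14,17,19,22,23,23]

Per-enzyme occurrences:
  FykV CCGACCTA/7: at [7, 47, 83, 120] ⇒ [14, 54, 90, 127]
  ZebV CCTG/4: at [27, 31, 163, 177] ⇒ [31, 35, 167, 181]
  TgoIII GGCGGGGG/4: at [155, 168] ⇒ [159, 172]
  SqiIX CTCGT/5: at [108, 113, 132, 181, 186] ⇒ [0, 113, 118, 137, 186]
  LmaX ACCGCATT/0: at [55, 67] ⇒ [55, 67]

All cut coordinates (distinct, sorted): [0, 14, 31, 35, 54, 55, 67, 90, 113, 118, 127, 137, 159, 167, 172, 181, 186]

Fragments:
  0→14: 14 bp
  14→31: 17 bp
  31→35: 4 bp
  35→54: 19 bp
  54→55: 1 bp
  55→67: 12 bp
  67→90: 23 bp
  90→113: 23 bp
  113→118: 5 bp
  118→127: 9 bp
  127→137: 10 bp
  137→159: 22 bp
  159→167: 8 bp
  167→172: 5 bp
  172→181: 9 bp
  181→186: 5 bp
  186→0 (wrap): 191-186+0 = 5 bp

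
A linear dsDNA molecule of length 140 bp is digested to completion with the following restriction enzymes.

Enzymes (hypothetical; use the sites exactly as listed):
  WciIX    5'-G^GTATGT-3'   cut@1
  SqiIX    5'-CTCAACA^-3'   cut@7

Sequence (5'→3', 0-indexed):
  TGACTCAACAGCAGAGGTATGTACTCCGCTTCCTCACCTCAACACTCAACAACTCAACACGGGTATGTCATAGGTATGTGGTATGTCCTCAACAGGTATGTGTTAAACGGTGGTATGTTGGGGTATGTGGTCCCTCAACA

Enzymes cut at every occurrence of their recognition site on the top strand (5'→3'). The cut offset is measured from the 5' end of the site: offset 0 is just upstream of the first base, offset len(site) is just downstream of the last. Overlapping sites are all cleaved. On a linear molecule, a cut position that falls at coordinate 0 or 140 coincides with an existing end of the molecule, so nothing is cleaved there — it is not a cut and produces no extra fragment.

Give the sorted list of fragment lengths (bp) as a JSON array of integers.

[1,3,6,7,7,8,10,10,11,14,17,18,28]

Site scan:
  WciIX GGTATGT/1: at [15, 61, 72, 79, 94, 111, 121] ⇒ [16, 62, 73, 80, 95, 112, 122]
  SqiIX CTCAACA/7: at [3, 37, 44, 52, 87, 133] ⇒ [10, 44, 51, 59, 94] (position 140 is a terminus of the linear molecule — no cut)

Pooled cuts: [10, 16, 44, 51, 59, 62, 73, 80, 94, 95, 112, 122]

Fragments:
  [0,10): 10 bp
  [10,16): 6 bp
  [16,44): 28 bp
  [44,51): 7 bp
  [51,59): 8 bp
  [59,62): 3 bp
  [62,73): 11 bp
  [73,80): 7 bp
  [80,94): 14 bp
  [94,95): 1 bp
  [95,112): 17 bp
  [112,122): 10 bp
  [122,140): 18 bp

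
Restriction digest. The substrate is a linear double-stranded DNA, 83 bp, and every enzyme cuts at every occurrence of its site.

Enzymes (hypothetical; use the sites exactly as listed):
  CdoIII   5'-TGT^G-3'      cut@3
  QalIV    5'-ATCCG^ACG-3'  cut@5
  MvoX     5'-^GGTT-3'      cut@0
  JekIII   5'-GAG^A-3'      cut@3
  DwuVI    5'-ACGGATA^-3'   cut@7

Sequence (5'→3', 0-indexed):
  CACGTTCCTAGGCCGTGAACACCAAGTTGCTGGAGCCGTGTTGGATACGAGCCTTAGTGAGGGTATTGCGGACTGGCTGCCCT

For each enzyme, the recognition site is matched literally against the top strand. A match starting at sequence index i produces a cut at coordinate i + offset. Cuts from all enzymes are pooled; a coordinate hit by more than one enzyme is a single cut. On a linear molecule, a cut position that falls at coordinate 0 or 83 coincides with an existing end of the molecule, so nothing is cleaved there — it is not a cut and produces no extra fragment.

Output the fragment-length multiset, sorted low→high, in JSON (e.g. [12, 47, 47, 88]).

Per-enzyme occurrences:
  CdoIII (TGTG, off=3): no sites
  QalIV (ATCCGACG, off=5): no sites
  MvoX (GGTT, off=0): no sites
  JekIII (GAGA, off=3): no sites
  DwuVI (ACGGATA, off=7): no sites

Pooled cuts: ∅

Fragments:
  no cuts → one linear fragment of 83 bp

[83]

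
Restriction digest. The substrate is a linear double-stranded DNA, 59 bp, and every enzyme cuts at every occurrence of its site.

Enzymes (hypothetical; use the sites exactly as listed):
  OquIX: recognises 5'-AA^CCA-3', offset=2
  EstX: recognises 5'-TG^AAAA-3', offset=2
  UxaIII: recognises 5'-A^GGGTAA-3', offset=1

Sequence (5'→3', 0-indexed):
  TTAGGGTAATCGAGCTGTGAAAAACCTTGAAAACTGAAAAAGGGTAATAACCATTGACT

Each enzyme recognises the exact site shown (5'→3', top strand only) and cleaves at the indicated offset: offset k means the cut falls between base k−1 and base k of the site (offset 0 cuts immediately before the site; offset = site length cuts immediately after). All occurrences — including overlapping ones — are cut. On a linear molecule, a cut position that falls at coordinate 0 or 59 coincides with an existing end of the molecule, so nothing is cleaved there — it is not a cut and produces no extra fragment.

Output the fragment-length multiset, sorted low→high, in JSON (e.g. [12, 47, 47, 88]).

[3,5,7,9,9,10,16]

Per-enzyme occurrences:
  OquIX AACCA/2: at [48] ⇒ [50]
  EstX TGAAAA/2: at [17, 27, 34] ⇒ [19, 29, 36]
  UxaIII AGGGTAA/1: at [2, 40] ⇒ [3, 41]

Pooled cuts: [3, 19, 29, 36, 41, 50]

Fragments:
  [0,3): 3 bp
  [3,19): 16 bp
  [19,29): 10 bp
  [29,36): 7 bp
  [36,41): 5 bp
  [41,50): 9 bp
  [50,59): 9 bp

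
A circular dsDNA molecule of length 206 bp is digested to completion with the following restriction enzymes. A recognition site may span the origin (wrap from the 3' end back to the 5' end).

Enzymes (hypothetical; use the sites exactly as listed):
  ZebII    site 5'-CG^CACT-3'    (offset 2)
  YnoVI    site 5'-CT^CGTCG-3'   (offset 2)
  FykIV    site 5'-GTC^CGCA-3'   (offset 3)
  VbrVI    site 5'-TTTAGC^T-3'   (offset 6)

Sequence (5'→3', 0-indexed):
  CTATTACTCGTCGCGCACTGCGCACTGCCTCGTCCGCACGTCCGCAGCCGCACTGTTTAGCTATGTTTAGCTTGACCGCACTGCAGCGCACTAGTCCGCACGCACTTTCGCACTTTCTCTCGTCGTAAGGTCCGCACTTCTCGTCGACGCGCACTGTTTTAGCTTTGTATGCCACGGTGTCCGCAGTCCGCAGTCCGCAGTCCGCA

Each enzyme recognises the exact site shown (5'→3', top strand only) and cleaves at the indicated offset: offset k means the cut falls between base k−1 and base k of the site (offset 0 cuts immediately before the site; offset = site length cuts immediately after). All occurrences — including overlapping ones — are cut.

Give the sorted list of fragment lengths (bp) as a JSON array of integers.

Site scan:
  ZebII (CGCACT, off=2): starts [13, 20, 48, 76, 86, 100, 108, 132, 149, 202] → cuts [15, 22, 50, 78, 88, 102, 110, 134, 151, 204]
  YnoVI (CTCGTCG, off=2): starts [6, 118, 139] → cuts [8, 120, 141]
  FykIV (GTCCGCA, off=3): starts [31, 39, 93, 129, 178, 185, 192, 199] → cuts [34, 42, 96, 132, 181, 188, 195, 202]
  VbrVI (TTTAGCT, off=6): starts [55, 65, 157] → cuts [61, 71, 163]

Pooled cuts: [8, 15, 22, 34, 42, 50, 61, 71, 78, 88, 96, 102, 110, 120, 132, 134, 141, 151, 163, 181, 188, 195, 202, 204]

Fragment lengths:
  8→15: 7 bp
  15→22: 7 bp
  22→34: 12 bp
  34→42: 8 bp
  42→50: 8 bp
  50→61: 11 bp
  61→71: 10 bp
  71→78: 7 bp
  78→88: 10 bp
  88→96: 8 bp
  96→102: 6 bp
  102→110: 8 bp
  110→120: 10 bp
  120→132: 12 bp
  132→134: 2 bp
  134→141: 7 bp
  141→151: 10 bp
  151→163: 12 bp
  163→181: 18 bp
  181→188: 7 bp
  188→195: 7 bp
  195→202: 7 bp
  202→204: 2 bp
  204→8 (wrap): 206-204+8 = 10 bp

[2,2,6,7,7,7,7,7,7,7,8,8,8,8,10,10,10,10,10,11,12,12,12,18]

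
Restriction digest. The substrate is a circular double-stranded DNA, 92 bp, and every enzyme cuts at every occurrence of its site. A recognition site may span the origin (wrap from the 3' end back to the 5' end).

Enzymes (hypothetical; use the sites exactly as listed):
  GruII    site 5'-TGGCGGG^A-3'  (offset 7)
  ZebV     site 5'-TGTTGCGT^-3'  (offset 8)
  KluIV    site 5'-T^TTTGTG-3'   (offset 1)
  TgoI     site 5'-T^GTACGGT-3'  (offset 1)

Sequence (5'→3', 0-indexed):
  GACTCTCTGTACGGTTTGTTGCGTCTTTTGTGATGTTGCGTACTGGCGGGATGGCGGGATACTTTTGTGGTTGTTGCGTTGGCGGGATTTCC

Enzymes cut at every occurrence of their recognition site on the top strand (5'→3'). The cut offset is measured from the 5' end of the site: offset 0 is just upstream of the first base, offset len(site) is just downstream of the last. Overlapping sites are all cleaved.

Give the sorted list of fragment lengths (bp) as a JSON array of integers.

[2,5,7,8,9,14,15,16,16]

Site scan:
  GruII TGGCGGGA/7: at [43, 51, 79] ⇒ [50, 58, 86]
  ZebV TGTTGCGT/8: at [16, 33, 71] ⇒ [24, 41, 79]
  KluIV TTTTGTG/1: at [25, 62] ⇒ [26, 63]
  TgoI TGTACGGT/1: at [7] ⇒ [8]

Pooled cuts: [8, 24, 26, 41, 50, 58, 63, 79, 86]

Fragment lengths:
  8→24: 16 bp
  24→26: 2 bp
  26→41: 15 bp
  41→50: 9 bp
  50→58: 8 bp
  58→63: 5 bp
  63→79: 16 bp
  79→86: 7 bp
  86→8 (wrap): 92-86+8 = 14 bp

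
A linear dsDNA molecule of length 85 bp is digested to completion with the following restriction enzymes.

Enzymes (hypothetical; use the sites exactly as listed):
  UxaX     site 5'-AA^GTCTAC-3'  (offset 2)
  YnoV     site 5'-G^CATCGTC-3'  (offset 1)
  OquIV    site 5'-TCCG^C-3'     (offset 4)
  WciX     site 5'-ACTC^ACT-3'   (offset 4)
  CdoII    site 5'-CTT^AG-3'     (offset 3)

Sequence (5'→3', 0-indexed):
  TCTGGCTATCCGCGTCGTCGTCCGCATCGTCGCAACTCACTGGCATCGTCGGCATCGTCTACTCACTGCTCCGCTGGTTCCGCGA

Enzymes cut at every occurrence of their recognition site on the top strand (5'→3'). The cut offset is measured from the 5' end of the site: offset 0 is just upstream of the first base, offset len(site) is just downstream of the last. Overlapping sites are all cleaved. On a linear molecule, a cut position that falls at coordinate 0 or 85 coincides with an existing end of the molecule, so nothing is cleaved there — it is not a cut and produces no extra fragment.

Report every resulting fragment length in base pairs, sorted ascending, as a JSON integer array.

[3,5,9,9,9,12,12,12,14]

Scan for sites:
  UxaX (AAGTCTAC, off=2): no sites
  YnoV GCATCGTC/1: at [23, 42, 51] ⇒ [24, 43, 52]
  OquIV TCCGC/4: at [8, 20, 69, 78] ⇒ [12, 24, 73, 82]
  WciX ACTCACT/4: at [34, 60] ⇒ [38, 64]
  CdoII (CTTAG, off=3): no sites

All cut coordinates (distinct, sorted): [12, 24, 38, 43, 52, 64, 73, 82]

Fragment lengths:
  [0,12): 12 bp
  [12,24): 12 bp
  [24,38): 14 bp
  [38,43): 5 bp
  [43,52): 9 bp
  [52,64): 12 bp
  [64,73): 9 bp
  [73,82): 9 bp
  [82,85): 3 bp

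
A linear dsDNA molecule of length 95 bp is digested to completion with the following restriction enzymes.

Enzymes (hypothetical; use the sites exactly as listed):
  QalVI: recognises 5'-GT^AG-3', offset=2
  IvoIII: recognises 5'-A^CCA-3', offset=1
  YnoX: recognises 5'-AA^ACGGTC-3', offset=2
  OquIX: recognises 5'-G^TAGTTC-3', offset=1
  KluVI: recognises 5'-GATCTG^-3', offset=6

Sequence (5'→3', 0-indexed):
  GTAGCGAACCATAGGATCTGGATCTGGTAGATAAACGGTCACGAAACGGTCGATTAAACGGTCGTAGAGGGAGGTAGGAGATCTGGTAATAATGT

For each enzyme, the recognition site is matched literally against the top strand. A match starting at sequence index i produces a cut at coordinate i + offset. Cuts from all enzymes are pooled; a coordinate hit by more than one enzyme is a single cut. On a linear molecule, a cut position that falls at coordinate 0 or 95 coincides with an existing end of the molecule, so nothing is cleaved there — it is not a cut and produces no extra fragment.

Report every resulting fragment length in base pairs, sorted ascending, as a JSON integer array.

Per-enzyme occurrences:
  QalVI (GTAG, off=2): starts [0, 26, 63, 73] → cuts [2, 28, 65, 75]
  IvoIII (ACCA, off=1): starts [7] → cuts [8]
  YnoX (AAACGGTC, off=2): starts [32, 43, 55] → cuts [34, 45, 57]
  OquIX (GTAGTTC, off=1): no sites
  KluVI (GATCTG, off=6): starts [14, 20, 79] → cuts [20, 26, 85]

Pooled cuts: [2, 8, 20, 26, 28, 34, 45, 57, 65, 75, 85]

Fragments:
  [0,2): 2 bp
  [2,8): 6 bp
  [8,20): 12 bp
  [20,26): 6 bp
  [26,28): 2 bp
  [28,34): 6 bp
  [34,45): 11 bp
  [45,57): 12 bp
  [57,65): 8 bp
  [65,75): 10 bp
  [75,85): 10 bp
  [85,95): 10 bp

[2,2,6,6,6,8,10,10,10,11,12,12]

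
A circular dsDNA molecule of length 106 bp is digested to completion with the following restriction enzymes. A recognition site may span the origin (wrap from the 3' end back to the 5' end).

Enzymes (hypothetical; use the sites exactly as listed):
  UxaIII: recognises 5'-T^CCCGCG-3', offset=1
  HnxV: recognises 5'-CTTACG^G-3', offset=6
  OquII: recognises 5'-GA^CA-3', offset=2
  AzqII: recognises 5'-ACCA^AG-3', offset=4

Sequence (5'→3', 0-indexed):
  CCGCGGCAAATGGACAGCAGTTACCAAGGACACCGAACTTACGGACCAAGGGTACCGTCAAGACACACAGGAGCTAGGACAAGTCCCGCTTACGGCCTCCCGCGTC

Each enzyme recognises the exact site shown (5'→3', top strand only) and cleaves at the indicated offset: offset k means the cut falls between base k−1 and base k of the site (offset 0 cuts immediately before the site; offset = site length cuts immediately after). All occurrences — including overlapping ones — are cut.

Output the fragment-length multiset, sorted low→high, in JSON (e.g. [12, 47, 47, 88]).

Site scan:
  UxaIII TCCCGCG/1: at [97, 104] ⇒ [98, 105]
  HnxV CTTACGG/6: at [37, 88] ⇒ [43, 94]
  OquII GACA/2: at [12, 28, 61, 77] ⇒ [14, 30, 63, 79]
  AzqII ACCAAG/4: at [22, 44] ⇒ [26, 48]

Pooled cuts: [14, 26, 30, 43, 48, 63, 79, 94, 98, 105]

Fragments:
  14→26: 12 bp
  26→30: 4 bp
  30→43: 13 bp
  43→48: 5 bp
  48→63: 15 bp
  63→79: 16 bp
  79→94: 15 bp
  94→98: 4 bp
  98→105: 7 bp
  105→14 (wrap): 106-105+14 = 15 bp

[4,4,5,7,12,13,15,15,15,16]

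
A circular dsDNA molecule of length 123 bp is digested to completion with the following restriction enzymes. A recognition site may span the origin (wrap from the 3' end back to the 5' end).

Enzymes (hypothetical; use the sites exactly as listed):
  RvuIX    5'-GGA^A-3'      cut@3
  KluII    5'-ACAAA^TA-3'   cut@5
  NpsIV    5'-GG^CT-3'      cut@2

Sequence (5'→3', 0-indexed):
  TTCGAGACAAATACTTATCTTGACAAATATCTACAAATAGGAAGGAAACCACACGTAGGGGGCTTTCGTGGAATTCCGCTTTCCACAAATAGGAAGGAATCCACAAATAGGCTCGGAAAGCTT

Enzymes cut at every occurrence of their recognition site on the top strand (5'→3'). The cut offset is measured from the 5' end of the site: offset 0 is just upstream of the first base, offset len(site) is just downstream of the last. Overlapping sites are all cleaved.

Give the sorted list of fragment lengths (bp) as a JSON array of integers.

Site scan:
  RvuIX GGAA/3: at [39, 43, 69, 91, 95, 114] ⇒ [42, 46, 72, 94, 98, 117]
  KluII ACAAATA/5: at [6, 22, 32, 84, 102] ⇒ [11, 27, 37, 89, 107]
  NpsIV GGCT/2: at [60, 109] ⇒ [62, 111]

Pooled cuts: [11, 27, 37, 42, 46, 62, 72, 89, 94, 98, 107, 111, 117]

Fragment lengths:
  11→27: 16 bp
  27→37: 10 bp
  37→42: 5 bp
  42→46: 4 bp
  46→62: 16 bp
  62→72: 10 bp
  72→89: 17 bp
  89→94: 5 bp
  94→98: 4 bp
  98→107: 9 bp
  107→111: 4 bp
  111→117: 6 bp
  117→11 (wrap): 123-117+11 = 17 bp

[4,4,4,5,5,6,9,10,10,16,16,17,17]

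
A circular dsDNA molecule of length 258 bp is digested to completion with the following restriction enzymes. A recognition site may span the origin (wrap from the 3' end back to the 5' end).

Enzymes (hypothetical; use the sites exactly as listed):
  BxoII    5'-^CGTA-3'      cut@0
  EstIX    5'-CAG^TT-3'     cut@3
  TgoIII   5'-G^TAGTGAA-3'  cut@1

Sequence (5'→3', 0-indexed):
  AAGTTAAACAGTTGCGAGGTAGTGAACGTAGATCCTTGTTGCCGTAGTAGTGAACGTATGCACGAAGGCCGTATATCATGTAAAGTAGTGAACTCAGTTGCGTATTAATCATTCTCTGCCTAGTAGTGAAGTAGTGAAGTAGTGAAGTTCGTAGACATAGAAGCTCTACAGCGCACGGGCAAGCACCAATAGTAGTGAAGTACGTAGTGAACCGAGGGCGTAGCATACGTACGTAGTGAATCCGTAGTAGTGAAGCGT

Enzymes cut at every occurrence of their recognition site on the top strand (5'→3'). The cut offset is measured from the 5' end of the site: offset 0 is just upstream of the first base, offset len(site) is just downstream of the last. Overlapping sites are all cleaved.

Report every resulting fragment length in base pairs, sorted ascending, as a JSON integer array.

Scan for sites:
  BxoII (CGTA, off=0): starts [26, 42, 54, 69, 100, 149, 202, 218, 227, 231, 242, 255] → cuts [26, 42, 54, 69, 100, 149, 202, 218, 227, 231, 242, 255]
  EstIX (CAGTT, off=3): starts [8, 94] → cuts [11, 97]
  TgoIII (GTAGTGAA, off=1): starts [18, 46, 84, 122, 130, 138, 191, 203, 232, 246] → cuts [19, 47, 85, 123, 131, 139, 192, 204, 233, 247]

All cut coordinates (distinct, sorted): [11, 19, 26, 42, 47, 54, 69, 85, 97, 100, 123, 131, 139, 149, 192, 202, 204, 218, 227, 231, 233, 242, 247, 255]

Fragment lengths:
  11→19: 8 bp
  19→26: 7 bp
  26→42: 16 bp
  42→47: 5 bp
  47→54: 7 bp
  54→69: 15 bp
  69→85: 16 bp
  85→97: 12 bp
  97→100: 3 bp
  100→123: 23 bp
  123→131: 8 bp
  131→139: 8 bp
  139→149: 10 bp
  149→192: 43 bp
  192→202: 10 bp
  202→204: 2 bp
  204→218: 14 bp
  218→227: 9 bp
  227→231: 4 bp
  231→233: 2 bp
  233→242: 9 bp
  242→247: 5 bp
  247→255: 8 bp
  255→11 (wrap): 258-255+11 = 14 bp

[2,2,3,4,5,5,7,7,8,8,8,8,9,9,10,10,12,14,14,15,16,16,23,43]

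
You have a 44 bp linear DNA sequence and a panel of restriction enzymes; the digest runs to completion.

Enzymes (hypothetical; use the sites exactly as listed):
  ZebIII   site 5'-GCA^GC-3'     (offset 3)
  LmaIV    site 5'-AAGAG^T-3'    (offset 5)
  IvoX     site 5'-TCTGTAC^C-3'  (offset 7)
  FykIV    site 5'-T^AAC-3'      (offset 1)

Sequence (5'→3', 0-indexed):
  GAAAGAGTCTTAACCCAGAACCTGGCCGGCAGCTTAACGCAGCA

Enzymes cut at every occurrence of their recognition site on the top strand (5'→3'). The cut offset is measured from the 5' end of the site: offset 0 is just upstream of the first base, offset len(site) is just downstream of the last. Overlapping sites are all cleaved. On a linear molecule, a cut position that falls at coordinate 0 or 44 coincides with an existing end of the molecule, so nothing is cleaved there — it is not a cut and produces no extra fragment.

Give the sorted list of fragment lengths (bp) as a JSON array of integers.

[3,4,4,6,7,20]

Site scan:
  ZebIII (GCAGC, off=3): starts [28, 38] → cuts [31, 41]
  LmaIV (AAGAGT, off=5): starts [2] → cuts [7]
  IvoX (TCTGTACC, off=7): no sites
  FykIV (TAAC, off=1): starts [10, 34] → cuts [11, 35]

All cut coordinates (distinct, sorted): [7, 11, 31, 35, 41]

Fragments:
  [0,7): 7 bp
  [7,11): 4 bp
  [11,31): 20 bp
  [31,35): 4 bp
  [35,41): 6 bp
  [41,44): 3 bp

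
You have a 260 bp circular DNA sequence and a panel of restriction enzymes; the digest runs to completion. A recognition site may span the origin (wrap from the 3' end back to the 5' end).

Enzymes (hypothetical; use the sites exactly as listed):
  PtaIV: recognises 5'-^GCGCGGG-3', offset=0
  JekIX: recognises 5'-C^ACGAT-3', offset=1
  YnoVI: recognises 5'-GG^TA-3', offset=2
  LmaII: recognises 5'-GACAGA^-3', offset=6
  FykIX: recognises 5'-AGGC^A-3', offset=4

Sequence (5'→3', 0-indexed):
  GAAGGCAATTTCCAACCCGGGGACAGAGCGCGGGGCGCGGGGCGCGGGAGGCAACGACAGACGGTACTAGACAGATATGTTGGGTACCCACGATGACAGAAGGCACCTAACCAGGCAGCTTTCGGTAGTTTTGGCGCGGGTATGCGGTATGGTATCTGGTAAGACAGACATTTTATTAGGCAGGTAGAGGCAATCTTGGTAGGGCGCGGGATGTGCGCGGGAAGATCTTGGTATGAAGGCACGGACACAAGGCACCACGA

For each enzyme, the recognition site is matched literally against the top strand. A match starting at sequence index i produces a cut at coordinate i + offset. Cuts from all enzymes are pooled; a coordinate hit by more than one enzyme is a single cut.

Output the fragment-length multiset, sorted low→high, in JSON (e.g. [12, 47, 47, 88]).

Site scan:
  PtaIV (GCGCGGG, off=0): starts [27, 34, 41, 133, 203, 214] → cuts [27, 34, 41, 133, 203, 214]
  JekIX (CACGAT, off=1): starts [88] → cuts [89]
  YnoVI (GGTA, off=2): starts [62, 82, 123, 138, 145, 150, 157, 182, 197, 229] → cuts [64, 84, 125, 140, 147, 152, 159, 184, 199, 231]
  LmaII (GACAGA, off=6): starts [21, 55, 69, 94, 162] → cuts [27, 61, 75, 100, 168]
  FykIX (AGGCA, off=4): starts [2, 48, 100, 112, 177, 187, 236, 249] → cuts [6, 52, 104, 116, 181, 191, 240, 253]

All cut coordinates (distinct, sorted): [6, 27, 34, 41, 52, 61, 64, 75, 84, 89, 100, 104, 116, 125, 133, 140, 147, 152, 159, 168, 181, 184, 191, 199, 203, 214, 231, 240, 253]

Fragments:
  6→27: 21 bp
  27→34: 7 bp
  34→41: 7 bp
  41→52: 11 bp
  52→61: 9 bp
  61→64: 3 bp
  64→75: 11 bp
  75→84: 9 bp
  84→89: 5 bp
  89→100: 11 bp
  100→104: 4 bp
  104→116: 12 bp
  116→125: 9 bp
  125→133: 8 bp
  133→140: 7 bp
  140→147: 7 bp
  147→152: 5 bp
  152→159: 7 bp
  159→168: 9 bp
  168→181: 13 bp
  181→184: 3 bp
  184→191: 7 bp
  191→199: 8 bp
  199→203: 4 bp
  203→214: 11 bp
  214→231: 17 bp
  231→240: 9 bp
  240→253: 13 bp
  253→6 (wrap): 260-253+6 = 13 bp

[3,3,4,4,5,5,7,7,7,7,7,7,8,8,9,9,9,9,9,11,11,11,11,12,13,13,13,17,21]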